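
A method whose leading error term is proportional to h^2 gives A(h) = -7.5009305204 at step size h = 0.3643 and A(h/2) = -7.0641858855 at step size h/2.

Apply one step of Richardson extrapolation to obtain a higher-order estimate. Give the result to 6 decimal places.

With r = 2 the leading error scales as h^2, so the weight is 2^2 = 4.
4 × (-7.0641858855) − (-7.5009305204) = -20.7558130216
Divide by 2^2 − 1 = 3.
Extrapolated: (-20.7558130216) / 3 = -6.9186043405

-6.918604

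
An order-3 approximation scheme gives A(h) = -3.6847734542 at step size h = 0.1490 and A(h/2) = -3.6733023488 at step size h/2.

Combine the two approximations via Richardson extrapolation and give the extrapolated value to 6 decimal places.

Leading term ∝ h^3; use weight 8 = 2^3.
8*(-3.6733023488) = -29.3864187904; subtract (-3.6847734542) → -25.7016453362
Divide by 2^3 − 1 = 7.
So the Richardson estimate is -3.6716636195.

-3.671664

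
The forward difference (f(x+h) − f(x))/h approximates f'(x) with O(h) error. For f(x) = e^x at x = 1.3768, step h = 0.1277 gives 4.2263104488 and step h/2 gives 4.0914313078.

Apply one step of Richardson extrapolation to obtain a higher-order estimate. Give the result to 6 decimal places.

Error is O(h^1); halving h shrinks it by 2^1 = 2.
2 × 4.0914313078 = 8.1828626156; subtract 4.2263104488 → 3.9565521668
Denominator 2 − 1 = 1.
(2 × 4.0914313078 − 4.2263104488)/(2 − 1) = 3.9565521668
Gap between inputs: 1.349e-01; correction applied: −0.1348791410.

3.956552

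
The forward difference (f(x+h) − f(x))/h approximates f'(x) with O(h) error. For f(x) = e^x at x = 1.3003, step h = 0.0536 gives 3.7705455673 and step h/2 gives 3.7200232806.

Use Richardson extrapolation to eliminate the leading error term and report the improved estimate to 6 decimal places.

3.669501

Leading term ∝ h^1; use weight 2 = 2^1.
Weighted: 7.4400465612 − 3.7705455673 = 3.6695009939
Extrapolated: 3.6695009939 / 1 = 3.6695009939
Shift from A(h/2): −0.0505222867.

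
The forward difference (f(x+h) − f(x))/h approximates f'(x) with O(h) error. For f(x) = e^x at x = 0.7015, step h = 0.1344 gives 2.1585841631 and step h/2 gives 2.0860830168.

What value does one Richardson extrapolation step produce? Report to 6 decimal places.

2.013582

r = 1: numerator weight 2, denominator 1.
Weighted: 4.1721660336 − 2.1585841631 = 2.0135818705
R = 2.0135818705/1 = 2.0135818705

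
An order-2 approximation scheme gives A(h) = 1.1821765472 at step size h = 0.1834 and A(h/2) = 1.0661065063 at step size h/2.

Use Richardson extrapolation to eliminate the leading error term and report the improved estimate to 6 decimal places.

1.027416

Leading term ∝ h^2; use weight 4 = 2^2.
Difference of the inputs: 1.0661065063 − 1.1821765472 = -0.1160700409
Divide by 2^2 − 1 = 3: (-0.1160700409)/3 = -0.0386900136
R = 1.0661065063 − 0.0386900136 = 1.0274164927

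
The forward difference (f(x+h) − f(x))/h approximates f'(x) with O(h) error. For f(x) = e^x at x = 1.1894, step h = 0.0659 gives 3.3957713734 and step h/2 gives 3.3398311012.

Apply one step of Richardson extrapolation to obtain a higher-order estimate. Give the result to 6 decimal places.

3.283891

The method has order 1: 2^1 = 2.
2×3.3398311012 − 3.3957713734 = 3.2838908290
(2×3.3398311012 − 3.3957713734)/(2 − 1) = 3.2838908290
Gap between inputs: 5.594e-02; correction applied: −0.0559402722.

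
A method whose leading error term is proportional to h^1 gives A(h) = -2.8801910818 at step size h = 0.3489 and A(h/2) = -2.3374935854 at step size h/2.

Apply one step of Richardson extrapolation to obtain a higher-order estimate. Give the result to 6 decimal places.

Leading term ∝ h^1; use weight 2 = 2^1.
2^1*A(h/2) = -4.6749871708; minus A(h) gives -1.7947960890.
Divide by 2^1 − 1 = 1.
(2*(-2.3374935854) − (-2.8801910818))/(2 − 1) = -1.7947960890

-1.794796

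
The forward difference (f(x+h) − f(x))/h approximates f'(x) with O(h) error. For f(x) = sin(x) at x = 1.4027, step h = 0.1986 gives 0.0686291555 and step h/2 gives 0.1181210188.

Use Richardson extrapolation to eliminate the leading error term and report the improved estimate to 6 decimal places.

Order 1 gives 2^r = 2 and 2^r − 1 = 1.
Weighted: 0.2362420376 − 0.0686291555 = 0.1676128821
Divide by 2^1 − 1 = 1.
R = 0.1676128821/1 = 0.1676128821
Shift from A(h/2): +0.0494918633.

0.167613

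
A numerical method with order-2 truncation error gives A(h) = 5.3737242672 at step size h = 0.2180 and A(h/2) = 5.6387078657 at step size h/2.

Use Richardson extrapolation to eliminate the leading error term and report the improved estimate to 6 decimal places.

5.727036

Method order is 2; weight 2^2 = 4.
4·5.6387078657 = 22.5548314628; subtract 5.3737242672 → 17.1811071956
17.1811071956 ÷ 3 = 5.7270357319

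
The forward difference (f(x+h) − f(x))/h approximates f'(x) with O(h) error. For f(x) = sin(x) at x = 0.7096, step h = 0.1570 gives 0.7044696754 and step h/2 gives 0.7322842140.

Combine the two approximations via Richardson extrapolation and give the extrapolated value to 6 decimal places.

Order 1 gives 2^r = 2 and 2^r − 1 = 1.
2 × 0.7322842140 = 1.4645684280; subtract 0.7044696754 → 0.7600987526
Denominator 2 − 1 = 1.
R = 0.7600987526/1 = 0.7600987526
Correction |R − A(h/2)| = 2.781e-02; gap |A(h/2) − A(h)| = 2.781e-02.

0.760099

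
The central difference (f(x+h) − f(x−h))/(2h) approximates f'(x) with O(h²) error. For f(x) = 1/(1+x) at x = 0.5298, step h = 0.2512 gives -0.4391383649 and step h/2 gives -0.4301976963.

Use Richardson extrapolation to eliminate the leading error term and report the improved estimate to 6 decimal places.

The method has order 2: 2^2 = 4.
Top: 4(-0.4301976963) − (-0.4391383649) = -1.2816524203
Extrapolated: (-1.2816524203) / 3 = -0.4272174734
Correction |R − A(h/2)| = 2.980e-03; gap |A(h/2) − A(h)| = 8.941e-03.

-0.427217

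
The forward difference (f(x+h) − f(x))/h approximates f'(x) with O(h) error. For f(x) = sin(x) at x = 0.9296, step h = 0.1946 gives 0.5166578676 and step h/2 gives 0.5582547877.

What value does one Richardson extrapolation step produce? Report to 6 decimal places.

0.599852

Method order is 1; weight 2^1 = 2.
Difference of the inputs: 0.5582547877 − 0.5166578676 = 0.0415969201
Correction (A(h/2) − A(h))/(2 − 1) = 0.0415969201/1 = 0.0415969201
R = A(h/2) + (A(h/2) − A(h))/1 = 0.5582547877 + 0.0415969201 = 0.5998517078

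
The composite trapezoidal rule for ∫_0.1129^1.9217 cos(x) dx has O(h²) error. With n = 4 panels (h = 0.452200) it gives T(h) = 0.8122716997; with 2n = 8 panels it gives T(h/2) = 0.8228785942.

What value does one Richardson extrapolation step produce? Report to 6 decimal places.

0.826414

With r = 2 the leading error scales as h^2, so the weight is 2^2 = 4.
2^2*A(h/2) = 3.2915143768; minus A(h) gives 2.4792426771.
Denominator 4 − 1 = 3.
2.4792426771 ÷ 3 = 0.8264142257
Gap between inputs: 1.061e-02; correction applied: +0.0035356315.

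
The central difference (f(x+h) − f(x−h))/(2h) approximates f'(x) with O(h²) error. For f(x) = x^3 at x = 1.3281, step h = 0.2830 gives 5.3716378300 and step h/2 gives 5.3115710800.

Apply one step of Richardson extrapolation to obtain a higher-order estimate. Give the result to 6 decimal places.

5.291549

The method has order 2: 2^2 = 4.
Top: 4(5.3115710800) − (5.3716378300) = 15.8746464900
Divide by 2^2 − 1 = 3.
Result: 5.2915488300
Gap between inputs: 6.007e-02; correction applied: −0.0200222500.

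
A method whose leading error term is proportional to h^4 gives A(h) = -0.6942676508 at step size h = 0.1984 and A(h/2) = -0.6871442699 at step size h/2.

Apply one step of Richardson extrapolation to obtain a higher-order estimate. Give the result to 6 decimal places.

-0.686669

Method order is 4; weight 2^4 = 16.
Numerator 16 × A(h/2) − A(h) = 16 × (-0.6871442699) − (-0.6942676508) = -10.3000406676
(16 × (-0.6871442699) − (-0.6942676508))/(16 − 1) = -0.6866693778
Gap between inputs: 7.123e-03; correction applied: +0.0004748921.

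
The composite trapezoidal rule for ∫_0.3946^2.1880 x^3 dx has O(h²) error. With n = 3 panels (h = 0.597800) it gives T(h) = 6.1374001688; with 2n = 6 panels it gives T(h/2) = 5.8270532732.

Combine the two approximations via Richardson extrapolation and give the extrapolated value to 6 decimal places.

Leading term ∝ h^2; use weight 4 = 2^2.
2^2×A(h/2) = 23.3082130928; minus A(h) gives 17.1708129240.
R = 17.1708129240/3 = 5.7236043080
Gap between inputs: 3.103e-01; correction applied: −0.1034489652.

5.723604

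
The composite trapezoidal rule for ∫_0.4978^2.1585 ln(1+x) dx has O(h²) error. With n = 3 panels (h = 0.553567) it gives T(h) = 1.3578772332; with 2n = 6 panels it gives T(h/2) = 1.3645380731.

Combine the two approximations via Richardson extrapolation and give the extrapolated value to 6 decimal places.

1.366758

Leading term ∝ h^2; use weight 4 = 2^2.
Top: 4(1.3645380731) − (1.3578772332) = 4.1002750592
(4 × 1.3645380731 − 1.3578772332)/(4 − 1) = 1.3667583531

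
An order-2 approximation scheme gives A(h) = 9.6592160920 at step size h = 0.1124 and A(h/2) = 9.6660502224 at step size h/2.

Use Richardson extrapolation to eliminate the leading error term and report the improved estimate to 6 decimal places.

Leading term ∝ h^2; use weight 4 = 2^2.
4 × 9.6660502224 = 38.6642008896; subtract 9.6592160920 → 29.0049847976
Divide by 2^2 − 1 = 3.
Extrapolated: 29.0049847976 / 3 = 9.6683282659
Gap between inputs: 6.834e-03; correction applied: +0.0022780435.

9.668328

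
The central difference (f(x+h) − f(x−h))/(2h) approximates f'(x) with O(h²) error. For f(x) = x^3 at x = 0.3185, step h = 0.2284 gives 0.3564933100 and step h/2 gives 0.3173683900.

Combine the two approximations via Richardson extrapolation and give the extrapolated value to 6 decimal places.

0.304327

Order 2 gives 2^r = 4 and 2^r − 1 = 3.
Numerator 4·A(h/2) − A(h) = 4·0.3173683900 − 0.3564933100 = 0.9129802500
Extrapolated: 0.9129802500 / 3 = 0.3043267500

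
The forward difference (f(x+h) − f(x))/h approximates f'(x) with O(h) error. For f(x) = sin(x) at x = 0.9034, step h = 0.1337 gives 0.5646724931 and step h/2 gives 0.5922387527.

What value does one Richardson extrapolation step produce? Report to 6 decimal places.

The method has order 1: 2^1 = 2.
Numerator 2×A(h/2) − A(h) = 2×0.5922387527 − 0.5646724931 = 0.6198050123
Divide by 2^1 − 1 = 1.
0.6198050123 ÷ 1 = 0.6198050123

0.619805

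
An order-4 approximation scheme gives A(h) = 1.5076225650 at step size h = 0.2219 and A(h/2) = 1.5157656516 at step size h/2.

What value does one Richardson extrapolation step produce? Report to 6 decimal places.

1.516309

r = 4: numerator weight 16, denominator 15.
Numerator 16 × A(h/2) − A(h) = 16 × 1.5157656516 − 1.5076225650 = 22.7446278606
Extrapolated: 22.7446278606 / 15 = 1.5163085240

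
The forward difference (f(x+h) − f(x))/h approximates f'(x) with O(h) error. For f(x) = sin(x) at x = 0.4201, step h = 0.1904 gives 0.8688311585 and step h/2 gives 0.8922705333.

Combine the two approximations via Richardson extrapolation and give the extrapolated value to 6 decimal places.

0.915710

Method order is 1; weight 2^1 = 2.
Difference of the inputs: 0.8922705333 − 0.8688311585 = 0.0234393748
Correction (A(h/2) − A(h))/(2 − 1) = 0.0234393748/1 = 0.0234393748
R = A(h/2) + (A(h/2) − A(h))/1 = 0.8922705333 + 0.0234393748 = 0.9157099081
Correction |R − A(h/2)| = 2.344e-02; gap |A(h/2) − A(h)| = 2.344e-02.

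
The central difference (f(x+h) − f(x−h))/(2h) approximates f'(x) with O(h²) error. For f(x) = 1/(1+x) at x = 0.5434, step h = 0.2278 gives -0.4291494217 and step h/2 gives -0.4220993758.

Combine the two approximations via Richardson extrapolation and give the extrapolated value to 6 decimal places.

-0.419749

r = 2: numerator weight 4, denominator 3.
Numerator 4*A(h/2) − A(h) = 4*(-0.4220993758) − (-0.4291494217) = -1.2592480815
Divide by 2^2 − 1 = 3.
(-1.2592480815) ÷ 3 = -0.4197493605
Correction |R − A(h/2)| = 2.350e-03; gap |A(h/2) − A(h)| = 7.050e-03.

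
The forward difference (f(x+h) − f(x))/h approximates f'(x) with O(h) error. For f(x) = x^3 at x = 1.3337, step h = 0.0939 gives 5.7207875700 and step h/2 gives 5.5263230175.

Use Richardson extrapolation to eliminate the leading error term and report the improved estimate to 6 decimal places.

5.331858

r = 1: numerator weight 2, denominator 1.
Top: 2(5.5263230175) − (5.7207875700) = 5.3318584650
Divide by 2^1 − 1 = 1.
5.3318584650 ÷ 1 = 5.3318584650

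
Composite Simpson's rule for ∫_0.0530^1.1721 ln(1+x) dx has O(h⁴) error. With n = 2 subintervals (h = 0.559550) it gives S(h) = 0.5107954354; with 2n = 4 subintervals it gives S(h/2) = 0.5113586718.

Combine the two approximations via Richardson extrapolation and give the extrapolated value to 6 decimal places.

0.511396

Leading term ∝ h^4; use weight 16 = 2^4.
Numerator 16×A(h/2) − A(h) = 16×0.5113586718 − 0.5107954354 = 7.6709433134
Divide by 2^4 − 1 = 15.
So the Richardson estimate is 0.5113962209.
Correction |R − A(h/2)| = 3.755e-05; gap |A(h/2) − A(h)| = 5.632e-04.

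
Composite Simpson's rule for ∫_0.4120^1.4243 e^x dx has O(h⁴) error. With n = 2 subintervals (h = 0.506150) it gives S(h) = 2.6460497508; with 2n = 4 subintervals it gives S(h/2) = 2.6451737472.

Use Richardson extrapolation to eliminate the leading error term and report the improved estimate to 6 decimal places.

Order 4 gives 2^r = 16 and 2^r − 1 = 15.
16·2.6451737472 = 42.3227799552; 42.3227799552 − 2.6460497508 = 39.6767302044
Divide by 2^4 − 1 = 15.
Extrapolated: 39.6767302044 / 15 = 2.6451153470

2.645115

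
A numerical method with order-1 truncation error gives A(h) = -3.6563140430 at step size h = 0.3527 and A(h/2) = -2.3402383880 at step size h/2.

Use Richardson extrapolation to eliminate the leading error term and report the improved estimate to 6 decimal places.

Order 1 gives 2^r = 2 and 2^r − 1 = 1.
2^1 × A(h/2) = -4.6804767760; minus A(h) gives -1.0241627330.
Denominator 2 − 1 = 1.
(-1.0241627330) ÷ 1 = -1.0241627330
Shift from A(h/2): +1.3160756550.

-1.024163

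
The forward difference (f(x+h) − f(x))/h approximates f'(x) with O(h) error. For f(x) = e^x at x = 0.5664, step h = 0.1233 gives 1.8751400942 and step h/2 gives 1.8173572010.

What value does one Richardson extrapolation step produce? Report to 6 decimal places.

Error is O(h^1); halving h shrinks it by 2^1 = 2.
A(h/2) − A(h) = 1.8173572010 − 1.8751400942 = -0.0577828932
Correction (A(h/2) − A(h))/(2 − 1) = (-0.0577828932)/1 = -0.0577828932
R = 1.8173572010 − 0.0577828932 = 1.7595743078
Correction |R − A(h/2)| = 5.778e-02; gap |A(h/2) − A(h)| = 5.778e-02.

1.759574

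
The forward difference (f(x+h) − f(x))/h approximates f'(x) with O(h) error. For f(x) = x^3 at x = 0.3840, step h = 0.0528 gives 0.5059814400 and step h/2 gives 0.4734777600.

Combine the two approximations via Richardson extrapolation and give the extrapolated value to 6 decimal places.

The method has order 1: 2^1 = 2.
2·0.4734777600 − 0.5059814400 = 0.4409740800
Extrapolated: 0.4409740800 / 1 = 0.4409740800
Gap between inputs: 3.250e-02; correction applied: −0.0325036800.

0.440974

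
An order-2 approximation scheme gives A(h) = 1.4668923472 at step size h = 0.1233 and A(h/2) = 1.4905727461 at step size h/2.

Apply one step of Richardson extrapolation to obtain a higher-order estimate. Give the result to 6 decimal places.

1.498466

Order 2 gives 2^r = 4 and 2^r − 1 = 3.
4×1.4905727461 − 1.4668923472 = 4.4953986372
4.4953986372 ÷ 3 = 1.4984662124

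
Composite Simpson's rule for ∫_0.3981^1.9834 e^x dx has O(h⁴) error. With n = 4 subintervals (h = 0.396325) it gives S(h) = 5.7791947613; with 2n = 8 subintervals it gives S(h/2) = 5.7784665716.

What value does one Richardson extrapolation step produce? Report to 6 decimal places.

r = 4: numerator weight 16, denominator 15.
Weighted: 92.4554651456 − 5.7791947613 = 86.6762703843
R = 86.6762703843/15 = 5.7784180256

5.778418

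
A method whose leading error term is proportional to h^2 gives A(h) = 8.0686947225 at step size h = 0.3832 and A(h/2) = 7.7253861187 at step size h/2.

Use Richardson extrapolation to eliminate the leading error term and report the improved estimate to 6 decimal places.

The method has order 2: 2^2 = 4.
2^2 × A(h/2) = 30.9015444748; minus A(h) gives 22.8328497523.
R = 22.8328497523/3 = 7.6109499174

7.610950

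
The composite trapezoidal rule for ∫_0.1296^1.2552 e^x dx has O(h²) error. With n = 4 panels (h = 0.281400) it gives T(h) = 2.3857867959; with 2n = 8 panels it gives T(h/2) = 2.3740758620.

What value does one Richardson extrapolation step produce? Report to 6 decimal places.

The method has order 2: 2^2 = 4.
4×2.3740758620 − 2.3857867959 = 7.1105166521
Extrapolated: 7.1105166521 / 3 = 2.3701722174

2.370172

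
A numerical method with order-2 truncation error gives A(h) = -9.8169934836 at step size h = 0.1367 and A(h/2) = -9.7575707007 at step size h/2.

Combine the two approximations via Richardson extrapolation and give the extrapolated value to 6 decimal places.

r = 2, so 2^r = 4.
Top: 4(-9.7575707007) − (-9.8169934836) = -29.2132893192
(4 × (-9.7575707007) − (-9.8169934836))/(4 − 1) = -9.7377631064
Gap between inputs: 5.942e-02; correction applied: +0.0198075943.

-9.737763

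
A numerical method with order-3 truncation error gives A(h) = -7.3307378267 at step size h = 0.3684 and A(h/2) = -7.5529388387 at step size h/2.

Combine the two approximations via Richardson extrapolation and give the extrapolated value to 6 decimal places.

-7.584682

Order 3 gives 2^r = 8 and 2^r − 1 = 7.
8×(-7.5529388387) = -60.4235107096; (-60.4235107096) − (-7.3307378267) = -53.0927728829
(-53.0927728829) ÷ 7 = -7.5846818404
Shift from A(h/2): −0.0317430017.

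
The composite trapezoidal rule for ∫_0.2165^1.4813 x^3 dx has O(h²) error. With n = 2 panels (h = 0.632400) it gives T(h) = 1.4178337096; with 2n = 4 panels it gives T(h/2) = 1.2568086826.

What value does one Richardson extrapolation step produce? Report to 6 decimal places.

1.203134

Method order is 2; weight 2^2 = 4.
Difference of the inputs: 1.2568086826 − 1.4178337096 = -0.1610250270
Divide by 2^2 − 1 = 3: (-0.1610250270)/3 = -0.0536750090
R = 1.2568086826 − 0.0536750090 = 1.2031336736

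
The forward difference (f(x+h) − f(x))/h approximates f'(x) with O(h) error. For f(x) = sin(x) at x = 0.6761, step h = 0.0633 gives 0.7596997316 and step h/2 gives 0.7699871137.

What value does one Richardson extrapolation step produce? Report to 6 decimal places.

Method order is 1; weight 2^1 = 2.
2*0.7699871137 − 0.7596997316 = 0.7802744958
(2*0.7699871137 − 0.7596997316)/(2 − 1) = 0.7802744958

0.780274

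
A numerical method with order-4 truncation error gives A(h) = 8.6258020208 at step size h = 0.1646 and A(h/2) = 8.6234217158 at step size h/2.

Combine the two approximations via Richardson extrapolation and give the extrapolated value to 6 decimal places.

8.623263

The method has order 4: 2^4 = 16.
16*8.6234217158 − 8.6258020208 = 129.3489454320
129.3489454320 ÷ 15 = 8.6232630288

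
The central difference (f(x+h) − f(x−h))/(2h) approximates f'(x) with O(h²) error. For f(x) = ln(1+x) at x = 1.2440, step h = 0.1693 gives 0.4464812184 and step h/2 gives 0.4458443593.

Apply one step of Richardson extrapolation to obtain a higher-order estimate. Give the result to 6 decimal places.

Leading term ∝ h^2; use weight 4 = 2^2.
2^2 × A(h/2) = 1.7833774372; minus A(h) gives 1.3368962188.
Divide by 2^2 − 1 = 3.
R = 1.3368962188/3 = 0.4456320729
Correction |R − A(h/2)| = 2.123e-04; gap |A(h/2) − A(h)| = 6.369e-04.

0.445632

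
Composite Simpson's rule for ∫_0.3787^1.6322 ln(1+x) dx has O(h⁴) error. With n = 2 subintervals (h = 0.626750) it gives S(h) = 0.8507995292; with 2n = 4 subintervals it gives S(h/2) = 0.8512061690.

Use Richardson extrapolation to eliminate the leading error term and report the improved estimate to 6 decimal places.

0.851233

The method has order 4: 2^4 = 16.
Weighted: 13.6192987040 − 0.8507995292 = 12.7684991748
Denominator 16 − 1 = 15.
R = 12.7684991748/15 = 0.8512332783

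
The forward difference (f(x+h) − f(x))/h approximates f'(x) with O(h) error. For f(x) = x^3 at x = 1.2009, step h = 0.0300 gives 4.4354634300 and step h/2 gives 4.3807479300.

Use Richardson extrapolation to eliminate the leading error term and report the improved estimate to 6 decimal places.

The method has order 1: 2^1 = 2.
Difference of the inputs: 4.3807479300 − 4.4354634300 = -0.0547155000
Correction (A(h/2) − A(h))/(2 − 1) = (-0.0547155000)/1 = -0.0547155000
R = A(h/2) + (A(h/2) − A(h))/1 = 4.3807479300 − 0.0547155000 = 4.3260324300

4.326032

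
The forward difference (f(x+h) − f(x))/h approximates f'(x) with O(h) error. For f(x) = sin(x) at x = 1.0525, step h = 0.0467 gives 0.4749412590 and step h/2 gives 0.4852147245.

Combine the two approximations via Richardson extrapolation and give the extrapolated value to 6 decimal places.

The method has order 1: 2^1 = 2.
2·0.4852147245 − 0.4749412590 = 0.4954881900
Denominator 2 − 1 = 1.
R = 0.4954881900/1 = 0.4954881900

0.495488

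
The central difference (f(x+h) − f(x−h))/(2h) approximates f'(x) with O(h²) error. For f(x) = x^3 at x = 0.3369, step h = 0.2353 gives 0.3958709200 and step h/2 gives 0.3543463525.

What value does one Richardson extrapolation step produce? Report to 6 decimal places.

With r = 2 the leading error scales as h^2, so the weight is 2^2 = 4.
4·0.3543463525 = 1.4173854100; subtract 0.3958709200 → 1.0215144900
Denominator 4 − 1 = 3.
(4·0.3543463525 − 0.3958709200)/(4 − 1) = 0.3405048300

0.340505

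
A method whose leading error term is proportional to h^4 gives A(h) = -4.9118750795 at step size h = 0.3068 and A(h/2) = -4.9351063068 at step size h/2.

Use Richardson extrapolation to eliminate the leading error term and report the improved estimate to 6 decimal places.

r = 4, so 2^r = 16.
16·(-4.9351063068) = -78.9617009088; subtract (-4.9118750795) → -74.0498258293
Denominator 16 − 1 = 15.
Extrapolated: (-74.0498258293) / 15 = -4.9366550553

-4.936655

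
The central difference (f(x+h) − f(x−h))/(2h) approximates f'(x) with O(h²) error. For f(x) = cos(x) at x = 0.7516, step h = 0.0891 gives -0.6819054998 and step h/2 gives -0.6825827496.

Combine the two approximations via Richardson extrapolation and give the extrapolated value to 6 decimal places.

Method order is 2; weight 2^2 = 4.
A(h/2) − A(h) = -0.6825827496 − (-0.6819054998) = -0.0006772498
Divide by 2^2 − 1 = 3: (-0.0006772498)/3 = -0.0002257499
R = A(h/2) + (A(h/2) − A(h))/3 = -0.6825827496 − 0.0002257499 = -0.6828084995
Shift from A(h/2): −0.0002257499.

-0.682808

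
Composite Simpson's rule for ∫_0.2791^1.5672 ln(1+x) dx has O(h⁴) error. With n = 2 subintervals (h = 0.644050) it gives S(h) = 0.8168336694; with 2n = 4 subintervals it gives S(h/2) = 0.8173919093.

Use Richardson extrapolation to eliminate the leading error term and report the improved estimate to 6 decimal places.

0.817429

Order 4 gives 2^r = 16 and 2^r − 1 = 15.
Top: 16(0.8173919093) − (0.8168336694) = 12.2614368794
R = 12.2614368794/15 = 0.8174291253
Gap between inputs: 5.582e-04; correction applied: +0.0000372160.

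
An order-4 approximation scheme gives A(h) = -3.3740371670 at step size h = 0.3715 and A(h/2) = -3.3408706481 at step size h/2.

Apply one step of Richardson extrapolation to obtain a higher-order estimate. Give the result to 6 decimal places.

Order 4 gives 2^r = 16 and 2^r − 1 = 15.
Difference of the inputs: -3.3408706481 − (-3.3740371670) = 0.0331665189
Correction (A(h/2) − A(h))/(16 − 1) = 0.0331665189/15 = 0.0022111013
R = A(h/2) + (A(h/2) − A(h))/15 = -3.3408706481 + 0.0022111013 = -3.3386595468
Gap between inputs: 3.317e-02; correction applied: +0.0022111013.

-3.338660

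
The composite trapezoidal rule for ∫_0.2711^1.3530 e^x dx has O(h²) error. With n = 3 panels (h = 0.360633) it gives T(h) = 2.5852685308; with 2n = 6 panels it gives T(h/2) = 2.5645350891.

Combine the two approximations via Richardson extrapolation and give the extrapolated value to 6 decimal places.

2.557624

With r = 2 the leading error scales as h^2, so the weight is 2^2 = 4.
Numerator 4 × A(h/2) − A(h) = 4 × 2.5645350891 − 2.5852685308 = 7.6728718256
Divide by 2^2 − 1 = 3.
7.6728718256 ÷ 3 = 2.5576239419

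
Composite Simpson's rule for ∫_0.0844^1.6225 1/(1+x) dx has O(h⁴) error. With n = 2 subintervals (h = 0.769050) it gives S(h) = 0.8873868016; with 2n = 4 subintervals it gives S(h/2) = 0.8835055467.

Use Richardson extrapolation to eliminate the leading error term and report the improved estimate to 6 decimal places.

0.883247

The method has order 4: 2^4 = 16.
A(h/2) − A(h) = 0.8835055467 − 0.8873868016 = -0.0038812549
Correction (A(h/2) − A(h))/(16 − 1) = (-0.0038812549)/15 = -0.0002587503
R = A(h/2) + (A(h/2) − A(h))/15 = 0.8835055467 − 0.0002587503 = 0.8832467964
Shift from A(h/2): −0.0002587503.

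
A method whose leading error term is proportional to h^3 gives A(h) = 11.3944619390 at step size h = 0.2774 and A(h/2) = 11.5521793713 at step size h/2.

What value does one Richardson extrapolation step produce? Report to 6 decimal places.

11.574710

With r = 3 the leading error scales as h^3, so the weight is 2^3 = 8.
Weighted: 92.4174349704 − 11.3944619390 = 81.0229730314
Divide by 2^3 − 1 = 7.
Extrapolated: 81.0229730314 / 7 = 11.5747104331
Correction |R − A(h/2)| = 2.253e-02; gap |A(h/2) − A(h)| = 1.577e-01.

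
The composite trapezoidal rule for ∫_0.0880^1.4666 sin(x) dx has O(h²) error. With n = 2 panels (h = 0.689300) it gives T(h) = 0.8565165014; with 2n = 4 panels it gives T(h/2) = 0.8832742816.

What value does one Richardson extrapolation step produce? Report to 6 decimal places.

With r = 2 the leading error scales as h^2, so the weight is 2^2 = 4.
Weighted: 3.5330971264 − 0.8565165014 = 2.6765806250
Divide by 2^2 − 1 = 3.
Result: 0.8921935417

0.892194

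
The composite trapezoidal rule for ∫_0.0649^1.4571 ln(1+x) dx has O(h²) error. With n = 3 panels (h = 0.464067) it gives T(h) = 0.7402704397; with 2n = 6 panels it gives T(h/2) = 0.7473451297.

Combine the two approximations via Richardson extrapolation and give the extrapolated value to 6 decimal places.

Error is O(h^2); halving h shrinks it by 2^2 = 4.
4*0.7473451297 − 0.7402704397 = 2.2491100791
(4*0.7473451297 − 0.7402704397)/(4 − 1) = 0.7497033597
Gap between inputs: 7.075e-03; correction applied: +0.0023582300.

0.749703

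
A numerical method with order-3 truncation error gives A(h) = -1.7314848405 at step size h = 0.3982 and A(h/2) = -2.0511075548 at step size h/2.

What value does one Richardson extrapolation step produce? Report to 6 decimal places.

Error is O(h^3); halving h shrinks it by 2^3 = 8.
8*(-2.0511075548) − (-1.7314848405) = -14.6773755979
R = (-14.6773755979)/7 = -2.0967679426

-2.096768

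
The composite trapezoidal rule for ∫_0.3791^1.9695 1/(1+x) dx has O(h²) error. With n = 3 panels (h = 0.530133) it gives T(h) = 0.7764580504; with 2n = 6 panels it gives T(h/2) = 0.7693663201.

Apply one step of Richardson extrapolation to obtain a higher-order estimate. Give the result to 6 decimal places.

0.767002

Order 2 gives 2^r = 4 and 2^r − 1 = 3.
Weighted: 3.0774652804 − 0.7764580504 = 2.3010072300
(4·0.7693663201 − 0.7764580504)/(4 − 1) = 0.7670024100
Gap between inputs: 7.092e-03; correction applied: −0.0023639101.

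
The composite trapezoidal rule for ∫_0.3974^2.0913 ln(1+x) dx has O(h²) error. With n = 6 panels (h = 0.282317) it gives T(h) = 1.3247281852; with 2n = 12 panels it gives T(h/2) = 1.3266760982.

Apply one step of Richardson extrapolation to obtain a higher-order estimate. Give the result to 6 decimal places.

1.327325

Method order is 2; weight 2^2 = 4.
Top: 4(1.3266760982) − (1.3247281852) = 3.9819762076
Denominator 4 − 1 = 3.
R = 3.9819762076/3 = 1.3273254025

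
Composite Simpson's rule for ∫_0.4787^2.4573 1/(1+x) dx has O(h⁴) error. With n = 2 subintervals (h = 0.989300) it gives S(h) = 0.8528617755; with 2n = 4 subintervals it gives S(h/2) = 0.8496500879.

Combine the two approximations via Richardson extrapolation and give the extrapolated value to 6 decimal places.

0.849436

Leading term ∝ h^4; use weight 16 = 2^4.
Top: 16(0.8496500879) − (0.8528617755) = 12.7415396309
Divide by 2^4 − 1 = 15.
(16*0.8496500879 − 0.8528617755)/(16 − 1) = 0.8494359754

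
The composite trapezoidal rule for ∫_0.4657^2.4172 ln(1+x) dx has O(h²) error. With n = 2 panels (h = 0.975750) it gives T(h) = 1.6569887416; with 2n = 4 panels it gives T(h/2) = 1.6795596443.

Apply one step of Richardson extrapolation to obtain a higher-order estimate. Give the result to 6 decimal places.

With r = 2 the leading error scales as h^2, so the weight is 2^2 = 4.
A(h/2) − A(h) = 1.6795596443 − 1.6569887416 = 0.0225709027
Divide by 2^2 − 1 = 3: 0.0225709027/3 = 0.0075236342
R = A(h/2) + (A(h/2) − A(h))/3 = 1.6795596443 + 0.0075236342 = 1.6870832785

1.687083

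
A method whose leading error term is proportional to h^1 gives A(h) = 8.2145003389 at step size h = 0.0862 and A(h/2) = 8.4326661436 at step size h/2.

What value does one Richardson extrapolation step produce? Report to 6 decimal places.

8.650832

r = 1: numerator weight 2, denominator 1.
Numerator 2*A(h/2) − A(h) = 2*8.4326661436 − 8.2145003389 = 8.6508319483
R = 8.6508319483/1 = 8.6508319483
Shift from A(h/2): +0.2181658047.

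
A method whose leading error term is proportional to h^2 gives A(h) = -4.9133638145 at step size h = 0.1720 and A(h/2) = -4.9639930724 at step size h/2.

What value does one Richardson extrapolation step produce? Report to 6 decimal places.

r = 2, so 2^r = 4.
4·(-4.9639930724) = -19.8559722896; (-19.8559722896) − (-4.9133638145) = -14.9426084751
(-14.9426084751) ÷ 3 = -4.9808694917
Correction |R − A(h/2)| = 1.688e-02; gap |A(h/2) − A(h)| = 5.063e-02.

-4.980869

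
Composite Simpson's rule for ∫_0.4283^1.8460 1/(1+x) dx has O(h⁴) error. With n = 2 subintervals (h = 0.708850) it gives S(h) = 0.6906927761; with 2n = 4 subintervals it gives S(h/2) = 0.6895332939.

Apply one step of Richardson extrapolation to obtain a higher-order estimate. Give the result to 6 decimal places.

Order 4 gives 2^r = 16 and 2^r − 1 = 15.
16·0.6895332939 = 11.0325327024; subtract 0.6906927761 → 10.3418399263
(16·0.6895332939 − 0.6906927761)/(16 − 1) = 0.6894559951

0.689456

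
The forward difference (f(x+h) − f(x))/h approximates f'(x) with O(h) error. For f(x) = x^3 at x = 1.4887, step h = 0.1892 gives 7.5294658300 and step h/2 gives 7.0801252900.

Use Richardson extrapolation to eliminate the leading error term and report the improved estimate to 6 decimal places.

6.630785

Method order is 1; weight 2^1 = 2.
Numerator 2·A(h/2) − A(h) = 2·7.0801252900 − 7.5294658300 = 6.6307847500
Denominator 2 − 1 = 1.
So the Richardson estimate is 6.6307847500.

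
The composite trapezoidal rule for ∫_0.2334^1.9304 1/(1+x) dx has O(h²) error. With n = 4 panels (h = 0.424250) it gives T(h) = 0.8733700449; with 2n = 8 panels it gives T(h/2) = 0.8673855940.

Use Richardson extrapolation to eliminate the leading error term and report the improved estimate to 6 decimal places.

0.865391

Order 2 gives 2^r = 4 and 2^r − 1 = 3.
4·0.8673855940 = 3.4695423760; subtract 0.8733700449 → 2.5961723311
(4·0.8673855940 − 0.8733700449)/(4 − 1) = 0.8653907770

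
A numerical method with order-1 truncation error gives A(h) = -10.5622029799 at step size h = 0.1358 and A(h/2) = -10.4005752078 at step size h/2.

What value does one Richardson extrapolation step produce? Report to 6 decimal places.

-10.238947

r = 1, so 2^r = 2.
2·(-10.4005752078) − (-10.5622029799) = -10.2389474357
Divide by 2^1 − 1 = 1.
Result: -10.2389474357
Shift from A(h/2): +0.1616277721.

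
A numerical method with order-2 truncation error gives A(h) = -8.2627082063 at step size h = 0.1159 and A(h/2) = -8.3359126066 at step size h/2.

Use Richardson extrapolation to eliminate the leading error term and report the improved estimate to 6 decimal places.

The method has order 2: 2^2 = 4.
2^2 × A(h/2) = -33.3436504264; minus A(h) gives -25.0809422201.
(4 × (-8.3359126066) − (-8.2627082063))/(4 − 1) = -8.3603140734
Shift from A(h/2): −0.0244014668.

-8.360314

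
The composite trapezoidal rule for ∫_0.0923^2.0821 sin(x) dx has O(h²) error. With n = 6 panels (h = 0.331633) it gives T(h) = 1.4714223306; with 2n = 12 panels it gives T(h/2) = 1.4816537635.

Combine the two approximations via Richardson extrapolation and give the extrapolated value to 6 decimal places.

Method order is 2; weight 2^2 = 4.
Top: 4(1.4816537635) − (1.4714223306) = 4.4551927234
Denominator 4 − 1 = 3.
(4·1.4816537635 − 1.4714223306)/(4 − 1) = 1.4850642411

1.485064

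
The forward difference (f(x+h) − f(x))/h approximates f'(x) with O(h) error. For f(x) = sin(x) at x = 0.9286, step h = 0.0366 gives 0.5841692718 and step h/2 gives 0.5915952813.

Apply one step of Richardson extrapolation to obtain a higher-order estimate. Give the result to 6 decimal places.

0.599021

r = 1: numerator weight 2, denominator 1.
2·0.5915952813 = 1.1831905626; subtract 0.5841692718 → 0.5990212908
Divide by 2^1 − 1 = 1.
0.5990212908 ÷ 1 = 0.5990212908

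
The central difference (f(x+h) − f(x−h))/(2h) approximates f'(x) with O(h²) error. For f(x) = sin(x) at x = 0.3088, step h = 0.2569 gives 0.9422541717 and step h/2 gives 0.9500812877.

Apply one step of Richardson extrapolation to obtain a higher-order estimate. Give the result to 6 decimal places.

0.952690

Method order is 2; weight 2^2 = 4.
2^2×A(h/2) = 3.8003251508; minus A(h) gives 2.8580709791.
R = 2.8580709791/3 = 0.9526903264
Gap between inputs: 7.827e-03; correction applied: +0.0026090387.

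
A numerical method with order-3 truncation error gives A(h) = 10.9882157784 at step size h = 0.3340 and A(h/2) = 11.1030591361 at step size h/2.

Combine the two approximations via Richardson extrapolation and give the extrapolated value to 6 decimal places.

11.119465

Leading term ∝ h^3; use weight 8 = 2^3.
8×11.1030591361 = 88.8244730888; 88.8244730888 − 10.9882157784 = 77.8362573104
Denominator 8 − 1 = 7.
Extrapolated: 77.8362573104 / 7 = 11.1194653301
Gap between inputs: 1.148e-01; correction applied: +0.0164061940.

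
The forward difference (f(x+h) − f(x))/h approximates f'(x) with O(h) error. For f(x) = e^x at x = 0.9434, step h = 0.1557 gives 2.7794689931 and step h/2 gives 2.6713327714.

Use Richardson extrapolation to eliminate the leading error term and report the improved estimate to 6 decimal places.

The method has order 1: 2^1 = 2.
Difference of the inputs: 2.6713327714 − 2.7794689931 = -0.1081362217
Correction (A(h/2) − A(h))/(2 − 1) = (-0.1081362217)/1 = -0.1081362217
R = 2.6713327714 − 0.1081362217 = 2.5631965497

2.563197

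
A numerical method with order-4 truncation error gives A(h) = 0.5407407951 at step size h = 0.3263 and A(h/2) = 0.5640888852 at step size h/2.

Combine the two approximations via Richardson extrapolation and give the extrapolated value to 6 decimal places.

Error is O(h^4); halving h shrinks it by 2^4 = 16.
16·0.5640888852 = 9.0254221632; 9.0254221632 − 0.5407407951 = 8.4846813681
Denominator 16 − 1 = 15.
Extrapolated: 8.4846813681 / 15 = 0.5656454245

0.565645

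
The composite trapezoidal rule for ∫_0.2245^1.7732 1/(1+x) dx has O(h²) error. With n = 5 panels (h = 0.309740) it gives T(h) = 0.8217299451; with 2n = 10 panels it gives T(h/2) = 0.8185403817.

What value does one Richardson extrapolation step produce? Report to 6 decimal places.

0.817477

The method has order 2: 2^2 = 4.
Top: 4(0.8185403817) − (0.8217299451) = 2.4524315817
Denominator 4 − 1 = 3.
(4·0.8185403817 − 0.8217299451)/(4 − 1) = 0.8174771939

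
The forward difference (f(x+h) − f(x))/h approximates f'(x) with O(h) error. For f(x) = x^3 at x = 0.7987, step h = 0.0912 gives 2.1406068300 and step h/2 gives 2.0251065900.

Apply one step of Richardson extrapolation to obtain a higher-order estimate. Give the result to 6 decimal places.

With r = 1 the leading error scales as h^1, so the weight is 2^1 = 2.
2*2.0251065900 = 4.0502131800; 4.0502131800 − 2.1406068300 = 1.9096063500
Divide by 2^1 − 1 = 1.
So the Richardson estimate is 1.9096063500.

1.909606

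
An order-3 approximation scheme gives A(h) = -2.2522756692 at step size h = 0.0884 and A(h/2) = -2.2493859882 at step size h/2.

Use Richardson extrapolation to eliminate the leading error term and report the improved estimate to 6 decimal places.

Method order is 3; weight 2^3 = 8.
8*(-2.2493859882) − (-2.2522756692) = -15.7428122364
Denominator 8 − 1 = 7.
(8*(-2.2493859882) − (-2.2522756692))/(8 − 1) = -2.2489731766

-2.248973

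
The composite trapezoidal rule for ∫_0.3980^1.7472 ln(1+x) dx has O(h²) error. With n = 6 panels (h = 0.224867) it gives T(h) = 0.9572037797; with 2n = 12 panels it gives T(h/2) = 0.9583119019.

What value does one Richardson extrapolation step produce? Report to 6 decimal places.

With r = 2 the leading error scales as h^2, so the weight is 2^2 = 4.
4·0.9583119019 − 0.9572037797 = 2.8760438279
2.8760438279 ÷ 3 = 0.9586812760
Shift from A(h/2): +0.0003693741.

0.958681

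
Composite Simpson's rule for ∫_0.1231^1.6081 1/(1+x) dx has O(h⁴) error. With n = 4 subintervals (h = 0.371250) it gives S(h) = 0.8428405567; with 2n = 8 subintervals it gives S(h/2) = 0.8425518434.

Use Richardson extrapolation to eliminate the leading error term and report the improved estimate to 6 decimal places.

0.842533

r = 4, so 2^r = 16.
16×0.8425518434 = 13.4808294944; 13.4808294944 − 0.8428405567 = 12.6379889377
Divide by 2^4 − 1 = 15.
Extrapolated: 12.6379889377 / 15 = 0.8425325958
Gap between inputs: 2.887e-04; correction applied: −0.0000192476.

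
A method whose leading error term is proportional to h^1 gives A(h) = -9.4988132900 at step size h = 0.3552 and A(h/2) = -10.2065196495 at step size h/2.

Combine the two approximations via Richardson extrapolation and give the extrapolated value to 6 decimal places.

Order 1 gives 2^r = 2 and 2^r − 1 = 1.
A(h/2) − A(h) = -10.2065196495 − (-9.4988132900) = -0.7077063595
Correction (A(h/2) − A(h))/(2 − 1) = (-0.7077063595)/1 = -0.7077063595
R = -10.2065196495 − 0.7077063595 = -10.9142260090
Correction |R − A(h/2)| = 7.077e-01; gap |A(h/2) − A(h)| = 7.077e-01.

-10.914226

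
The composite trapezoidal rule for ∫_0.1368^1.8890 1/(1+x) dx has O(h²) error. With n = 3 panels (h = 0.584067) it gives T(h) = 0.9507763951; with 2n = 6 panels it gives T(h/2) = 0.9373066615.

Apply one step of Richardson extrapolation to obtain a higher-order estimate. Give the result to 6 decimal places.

0.932817

r = 2, so 2^r = 4.
Weighted: 3.7492266460 − 0.9507763951 = 2.7984502509
Divide by 2^2 − 1 = 3.
2.7984502509 ÷ 3 = 0.9328167503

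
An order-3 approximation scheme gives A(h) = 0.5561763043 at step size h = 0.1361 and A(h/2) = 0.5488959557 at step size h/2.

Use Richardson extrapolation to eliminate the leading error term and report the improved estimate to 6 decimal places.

With r = 3 the leading error scales as h^3, so the weight is 2^3 = 8.
8 × 0.5488959557 = 4.3911676456; 4.3911676456 − 0.5561763043 = 3.8349913413
Divide by 2^3 − 1 = 7.
(8 × 0.5488959557 − 0.5561763043)/(8 − 1) = 0.5478559059

0.547856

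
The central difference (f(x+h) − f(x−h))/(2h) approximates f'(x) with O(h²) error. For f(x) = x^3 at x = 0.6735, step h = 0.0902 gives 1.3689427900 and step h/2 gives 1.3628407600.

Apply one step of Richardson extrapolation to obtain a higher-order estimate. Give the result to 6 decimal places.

Error is O(h^2); halving h shrinks it by 2^2 = 4.
Difference of the inputs: 1.3628407600 − 1.3689427900 = -0.0061020300
Correction (A(h/2) − A(h))/(4 − 1) = (-0.0061020300)/3 = -0.0020340100
R = A(h/2) + (A(h/2) − A(h))/3 = 1.3628407600 − 0.0020340100 = 1.3608067500
Correction |R − A(h/2)| = 2.034e-03; gap |A(h/2) − A(h)| = 6.102e-03.

1.360807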